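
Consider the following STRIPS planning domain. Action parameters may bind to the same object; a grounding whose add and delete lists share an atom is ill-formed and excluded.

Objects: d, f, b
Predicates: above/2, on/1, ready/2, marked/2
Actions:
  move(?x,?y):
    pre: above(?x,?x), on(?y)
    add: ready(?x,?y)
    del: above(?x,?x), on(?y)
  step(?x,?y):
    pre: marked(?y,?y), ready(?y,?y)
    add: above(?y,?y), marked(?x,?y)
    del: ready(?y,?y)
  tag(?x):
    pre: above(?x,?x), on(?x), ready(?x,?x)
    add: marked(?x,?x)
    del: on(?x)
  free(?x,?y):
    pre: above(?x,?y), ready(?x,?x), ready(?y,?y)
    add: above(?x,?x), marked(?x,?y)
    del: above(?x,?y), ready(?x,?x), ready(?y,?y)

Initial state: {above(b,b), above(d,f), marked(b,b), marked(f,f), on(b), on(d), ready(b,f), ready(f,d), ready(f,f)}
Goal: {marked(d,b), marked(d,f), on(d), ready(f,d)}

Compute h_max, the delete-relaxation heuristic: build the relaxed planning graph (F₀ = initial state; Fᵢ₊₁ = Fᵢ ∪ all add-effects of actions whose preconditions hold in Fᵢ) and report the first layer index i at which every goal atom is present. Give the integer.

2

F0 = init (9 atoms)
F1 = F0 ∪ {above(f,f), marked(b,f), marked(d,f), ready(b,b), ready(b,d)}  (14 atoms)
F2 = F1 ∪ {marked(d,b), marked(f,b), ready(f,b)}  (17 atoms)
goal ⊆ F2  ⇒  h_max = 2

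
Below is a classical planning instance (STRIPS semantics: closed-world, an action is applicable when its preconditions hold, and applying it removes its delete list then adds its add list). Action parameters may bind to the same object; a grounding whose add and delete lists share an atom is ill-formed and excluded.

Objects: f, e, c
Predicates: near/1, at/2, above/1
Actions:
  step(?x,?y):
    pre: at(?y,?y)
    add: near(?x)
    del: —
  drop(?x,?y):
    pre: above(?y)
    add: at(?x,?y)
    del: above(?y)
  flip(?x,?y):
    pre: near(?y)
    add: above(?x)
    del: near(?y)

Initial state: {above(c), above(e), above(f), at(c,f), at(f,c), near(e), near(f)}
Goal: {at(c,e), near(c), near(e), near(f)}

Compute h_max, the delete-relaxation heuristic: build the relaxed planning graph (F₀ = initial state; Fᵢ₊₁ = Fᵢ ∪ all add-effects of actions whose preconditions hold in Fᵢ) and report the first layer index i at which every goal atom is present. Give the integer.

2

F0 = init (7 atoms)
F1 = F0 ∪ {at(c,c), at(c,e), at(e,c), at(e,e), at(e,f), at(f,e), at(f,f)}  (14 atoms)
F2 = F1 ∪ {near(c)}  (15 atoms)
goal ⊆ F2  ⇒  h_max = 2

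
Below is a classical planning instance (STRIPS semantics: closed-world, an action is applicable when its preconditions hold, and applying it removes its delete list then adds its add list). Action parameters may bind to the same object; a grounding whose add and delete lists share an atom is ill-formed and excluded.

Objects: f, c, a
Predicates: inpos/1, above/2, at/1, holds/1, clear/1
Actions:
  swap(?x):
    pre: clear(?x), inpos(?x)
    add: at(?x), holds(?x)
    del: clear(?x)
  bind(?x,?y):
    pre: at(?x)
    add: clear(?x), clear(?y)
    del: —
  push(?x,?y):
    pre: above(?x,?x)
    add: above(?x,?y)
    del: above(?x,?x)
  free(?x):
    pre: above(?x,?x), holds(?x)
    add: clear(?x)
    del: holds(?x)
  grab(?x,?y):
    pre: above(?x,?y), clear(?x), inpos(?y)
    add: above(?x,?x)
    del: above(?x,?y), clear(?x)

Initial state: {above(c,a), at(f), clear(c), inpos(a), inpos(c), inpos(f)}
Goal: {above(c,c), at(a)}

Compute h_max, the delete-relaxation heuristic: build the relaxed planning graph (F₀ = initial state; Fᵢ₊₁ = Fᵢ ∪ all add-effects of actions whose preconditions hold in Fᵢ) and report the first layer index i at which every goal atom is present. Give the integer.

F0 = init (6 atoms)
F1 = F0 ∪ {above(c,c), at(c), clear(a), clear(f), holds(c)}  (11 atoms)
F2 = F1 ∪ {above(c,f), at(a), holds(a), holds(f)}  (15 atoms)
goal ⊆ F2  ⇒  h_max = 2

2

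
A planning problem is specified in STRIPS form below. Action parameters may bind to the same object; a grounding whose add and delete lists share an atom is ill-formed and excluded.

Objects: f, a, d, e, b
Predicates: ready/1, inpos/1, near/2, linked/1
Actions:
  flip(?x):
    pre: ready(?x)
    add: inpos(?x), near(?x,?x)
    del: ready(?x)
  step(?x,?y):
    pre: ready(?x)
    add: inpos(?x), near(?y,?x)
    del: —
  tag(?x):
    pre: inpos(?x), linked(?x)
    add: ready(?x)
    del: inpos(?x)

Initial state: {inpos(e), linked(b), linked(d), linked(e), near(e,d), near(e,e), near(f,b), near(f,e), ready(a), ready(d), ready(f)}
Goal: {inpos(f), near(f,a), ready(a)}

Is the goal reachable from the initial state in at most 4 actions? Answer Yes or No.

Yes

1. flip(f)  →  {inpos(e), inpos(f), linked(b), linked(d), linked(e), near(e,d), near(e,e), near(f,b), near(f,e), near(f,f), ready(a), ready(d)}
2. step(a,f)  →  {inpos(a), inpos(e), inpos(f), linked(b), linked(d), linked(e), near(e,d), near(e,e), near(f,a), near(f,b), near(f,e), near(f,f), ready(a), ready(d)}
optimal plan length = 2; 2 ≤ 4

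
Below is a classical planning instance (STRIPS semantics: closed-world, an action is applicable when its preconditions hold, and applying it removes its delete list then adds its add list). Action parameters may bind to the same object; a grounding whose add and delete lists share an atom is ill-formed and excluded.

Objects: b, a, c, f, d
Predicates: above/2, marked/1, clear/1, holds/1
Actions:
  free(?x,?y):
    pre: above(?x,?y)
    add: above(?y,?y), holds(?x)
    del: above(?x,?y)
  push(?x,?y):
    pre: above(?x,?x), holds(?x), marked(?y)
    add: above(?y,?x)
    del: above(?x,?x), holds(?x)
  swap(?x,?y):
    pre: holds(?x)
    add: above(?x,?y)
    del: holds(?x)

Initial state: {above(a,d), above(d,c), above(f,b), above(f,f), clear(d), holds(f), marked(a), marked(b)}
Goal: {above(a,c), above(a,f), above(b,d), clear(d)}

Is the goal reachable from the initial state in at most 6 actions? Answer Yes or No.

1. free(a,d)  →  {above(d,c), above(d,d), above(f,b), above(f,f), clear(d), holds(a), holds(f), marked(a), marked(b)}
2. free(d,c)  →  {above(c,c), above(d,d), above(f,b), above(f,f), clear(d), holds(a), holds(d), holds(f), marked(a), marked(b)}
3. push(f,a)  →  {above(a,f), above(c,c), above(d,d), above(f,b), clear(d), holds(a), holds(d), marked(a), marked(b)}
4. push(d,b)  →  {above(a,f), above(b,d), above(c,c), above(f,b), clear(d), holds(a), marked(a), marked(b)}
5. swap(a,c)  →  {above(a,c), above(a,f), above(b,d), above(c,c), above(f,b), clear(d), marked(a), marked(b)}
optimal plan length = 5; 5 ≤ 6

Yes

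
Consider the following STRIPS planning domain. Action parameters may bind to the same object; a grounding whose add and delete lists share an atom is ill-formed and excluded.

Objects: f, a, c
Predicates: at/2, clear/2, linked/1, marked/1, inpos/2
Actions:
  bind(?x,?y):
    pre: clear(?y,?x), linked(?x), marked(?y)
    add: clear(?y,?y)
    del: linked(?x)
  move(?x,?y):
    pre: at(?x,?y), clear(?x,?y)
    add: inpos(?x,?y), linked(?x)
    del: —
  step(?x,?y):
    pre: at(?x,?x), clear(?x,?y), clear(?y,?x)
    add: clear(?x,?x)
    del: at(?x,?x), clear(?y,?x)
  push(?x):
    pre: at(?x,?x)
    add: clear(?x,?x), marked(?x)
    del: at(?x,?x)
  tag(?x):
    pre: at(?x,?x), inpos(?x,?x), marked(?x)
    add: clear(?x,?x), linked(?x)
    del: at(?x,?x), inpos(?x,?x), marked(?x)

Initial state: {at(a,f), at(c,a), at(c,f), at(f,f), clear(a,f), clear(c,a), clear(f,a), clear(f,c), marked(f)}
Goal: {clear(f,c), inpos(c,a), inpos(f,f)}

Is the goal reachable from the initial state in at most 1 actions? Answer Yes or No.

No

1. move(c,a)  →  {at(a,f), at(c,a), at(c,f), at(f,f), clear(a,f), clear(c,a), clear(f,a), clear(f,c), inpos(c,a), linked(c), marked(f)}
2. bind(c,f)  →  {at(a,f), at(c,a), at(c,f), at(f,f), clear(a,f), clear(c,a), clear(f,a), clear(f,c), clear(f,f), inpos(c,a), marked(f)}
3. move(f,f)  →  {at(a,f), at(c,a), at(c,f), at(f,f), clear(a,f), clear(c,a), clear(f,a), clear(f,c), clear(f,f), inpos(c,a), inpos(f,f), linked(f), marked(f)}
optimal plan length = 3; 3 > 1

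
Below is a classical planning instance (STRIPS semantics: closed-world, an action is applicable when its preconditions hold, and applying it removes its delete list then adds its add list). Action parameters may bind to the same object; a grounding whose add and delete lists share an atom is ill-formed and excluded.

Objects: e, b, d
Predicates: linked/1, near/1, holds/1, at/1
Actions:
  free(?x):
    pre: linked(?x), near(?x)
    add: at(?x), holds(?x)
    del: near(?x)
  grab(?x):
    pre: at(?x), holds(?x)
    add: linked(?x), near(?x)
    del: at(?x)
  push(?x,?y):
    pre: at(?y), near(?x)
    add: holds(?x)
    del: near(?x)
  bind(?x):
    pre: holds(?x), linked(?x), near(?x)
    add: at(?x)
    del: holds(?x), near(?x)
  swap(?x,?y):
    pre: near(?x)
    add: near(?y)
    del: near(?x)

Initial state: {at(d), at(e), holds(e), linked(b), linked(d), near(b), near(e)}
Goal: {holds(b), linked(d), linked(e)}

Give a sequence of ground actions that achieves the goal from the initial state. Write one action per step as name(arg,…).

free(b); grab(e)

1. free(b)  →  {at(b), at(d), at(e), holds(b), holds(e), linked(b), linked(d), near(e)}
2. grab(e)  →  {at(b), at(d), holds(b), holds(e), linked(b), linked(d), linked(e), near(e)}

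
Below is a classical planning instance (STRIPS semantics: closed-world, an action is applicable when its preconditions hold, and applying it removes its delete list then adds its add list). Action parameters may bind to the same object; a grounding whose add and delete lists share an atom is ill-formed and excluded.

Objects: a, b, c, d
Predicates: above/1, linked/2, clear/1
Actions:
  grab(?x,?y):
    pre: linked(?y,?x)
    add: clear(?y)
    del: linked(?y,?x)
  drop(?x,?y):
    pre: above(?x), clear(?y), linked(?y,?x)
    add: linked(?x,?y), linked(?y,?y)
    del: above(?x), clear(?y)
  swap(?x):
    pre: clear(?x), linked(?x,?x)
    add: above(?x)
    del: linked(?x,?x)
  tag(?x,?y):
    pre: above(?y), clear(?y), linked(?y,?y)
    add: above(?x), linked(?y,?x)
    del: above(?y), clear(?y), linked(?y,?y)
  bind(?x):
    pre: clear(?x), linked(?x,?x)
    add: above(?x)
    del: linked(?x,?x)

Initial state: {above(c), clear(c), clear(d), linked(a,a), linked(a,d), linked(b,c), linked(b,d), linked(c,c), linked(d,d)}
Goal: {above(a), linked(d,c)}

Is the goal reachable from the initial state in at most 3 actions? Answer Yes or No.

No

1. grab(d,a)  →  {above(c), clear(a), clear(c), clear(d), linked(a,a), linked(b,c), linked(b,d), linked(c,c), linked(d,d)}
2. swap(a)  →  {above(a), above(c), clear(a), clear(c), clear(d), linked(b,c), linked(b,d), linked(c,c), linked(d,d)}
3. tag(d,c)  →  {above(a), above(d), clear(a), clear(d), linked(b,c), linked(b,d), linked(c,d), linked(d,d)}
4. tag(c,d)  →  {above(a), above(c), clear(a), linked(b,c), linked(b,d), linked(c,d), linked(d,c)}
optimal plan length = 4; 4 > 3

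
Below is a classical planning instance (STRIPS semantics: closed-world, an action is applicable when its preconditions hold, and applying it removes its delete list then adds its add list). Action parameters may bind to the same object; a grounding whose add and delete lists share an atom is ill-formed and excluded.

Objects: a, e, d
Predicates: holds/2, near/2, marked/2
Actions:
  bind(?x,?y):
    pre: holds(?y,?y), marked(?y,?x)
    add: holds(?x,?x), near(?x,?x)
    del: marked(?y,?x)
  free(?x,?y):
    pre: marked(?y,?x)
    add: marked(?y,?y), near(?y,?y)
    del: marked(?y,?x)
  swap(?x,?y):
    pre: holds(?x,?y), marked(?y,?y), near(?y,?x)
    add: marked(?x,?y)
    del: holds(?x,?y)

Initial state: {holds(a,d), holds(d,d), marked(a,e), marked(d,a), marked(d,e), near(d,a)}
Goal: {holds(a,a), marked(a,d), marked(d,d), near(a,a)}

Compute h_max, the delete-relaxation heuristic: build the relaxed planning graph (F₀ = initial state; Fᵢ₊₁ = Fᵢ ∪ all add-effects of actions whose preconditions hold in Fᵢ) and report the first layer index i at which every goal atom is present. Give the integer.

F0 = init (6 atoms)
F1 = F0 ∪ {holds(a,a), holds(e,e), marked(a,a), marked(d,d), near(a,a), near(d,d), near(e,e)}  (13 atoms)
F2 = F1 ∪ {marked(a,d)}  (14 atoms)
goal ⊆ F2  ⇒  h_max = 2

2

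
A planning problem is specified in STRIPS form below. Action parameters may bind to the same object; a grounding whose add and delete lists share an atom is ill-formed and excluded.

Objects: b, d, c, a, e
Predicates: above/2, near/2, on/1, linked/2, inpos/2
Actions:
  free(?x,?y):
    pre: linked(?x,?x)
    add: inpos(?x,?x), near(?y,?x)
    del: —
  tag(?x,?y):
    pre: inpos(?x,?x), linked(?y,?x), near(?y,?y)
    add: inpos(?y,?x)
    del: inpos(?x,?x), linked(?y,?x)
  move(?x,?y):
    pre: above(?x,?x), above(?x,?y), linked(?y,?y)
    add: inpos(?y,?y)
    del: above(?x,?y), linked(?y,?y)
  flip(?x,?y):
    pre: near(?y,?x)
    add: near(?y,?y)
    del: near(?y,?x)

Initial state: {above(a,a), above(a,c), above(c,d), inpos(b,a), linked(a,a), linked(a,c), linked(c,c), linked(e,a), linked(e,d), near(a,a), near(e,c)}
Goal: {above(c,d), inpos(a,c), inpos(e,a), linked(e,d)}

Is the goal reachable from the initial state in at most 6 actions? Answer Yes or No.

1. free(c,b)  →  {above(a,a), above(a,c), above(c,d), inpos(b,a), inpos(c,c), linked(a,a), linked(a,c), linked(c,c), linked(e,a), linked(e,d), near(a,a), near(b,c), near(e,c)}
2. free(a,b)  →  {above(a,a), above(a,c), above(c,d), inpos(a,a), inpos(b,a), inpos(c,c), linked(a,a), linked(a,c), linked(c,c), linked(e,a), linked(e,d), near(a,a), near(b,a), near(b,c), near(e,c)}
3. tag(c,a)  →  {above(a,a), above(a,c), above(c,d), inpos(a,a), inpos(a,c), inpos(b,a), linked(a,a), linked(c,c), linked(e,a), linked(e,d), near(a,a), near(b,a), near(b,c), near(e,c)}
4. flip(c,e)  →  {above(a,a), above(a,c), above(c,d), inpos(a,a), inpos(a,c), inpos(b,a), linked(a,a), linked(c,c), linked(e,a), linked(e,d), near(a,a), near(b,a), near(b,c), near(e,e)}
5. tag(a,e)  →  {above(a,a), above(a,c), above(c,d), inpos(a,c), inpos(b,a), inpos(e,a), linked(a,a), linked(c,c), linked(e,d), near(a,a), near(b,a), near(b,c), near(e,e)}
optimal plan length = 5; 5 ≤ 6

Yes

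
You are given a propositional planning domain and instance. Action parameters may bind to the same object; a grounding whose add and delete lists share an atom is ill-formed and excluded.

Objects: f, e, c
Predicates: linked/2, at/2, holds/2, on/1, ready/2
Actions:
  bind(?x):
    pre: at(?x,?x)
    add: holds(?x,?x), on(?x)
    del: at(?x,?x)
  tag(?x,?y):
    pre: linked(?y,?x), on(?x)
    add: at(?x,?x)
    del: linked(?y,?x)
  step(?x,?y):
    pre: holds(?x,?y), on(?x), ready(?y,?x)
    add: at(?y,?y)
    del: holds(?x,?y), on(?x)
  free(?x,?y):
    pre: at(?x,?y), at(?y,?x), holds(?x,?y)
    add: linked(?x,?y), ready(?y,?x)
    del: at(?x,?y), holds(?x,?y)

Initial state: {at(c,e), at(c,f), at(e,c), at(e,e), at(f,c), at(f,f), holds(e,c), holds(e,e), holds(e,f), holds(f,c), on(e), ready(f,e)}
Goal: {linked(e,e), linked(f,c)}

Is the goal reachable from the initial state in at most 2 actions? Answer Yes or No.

1. free(f,c)  →  {at(c,e), at(c,f), at(e,c), at(e,e), at(f,f), holds(e,c), holds(e,e), holds(e,f), linked(f,c), on(e), ready(c,f), ready(f,e)}
2. free(e,e)  →  {at(c,e), at(c,f), at(e,c), at(f,f), holds(e,c), holds(e,f), linked(e,e), linked(f,c), on(e), ready(c,f), ready(e,e), ready(f,e)}
optimal plan length = 2; 2 ≤ 2

Yes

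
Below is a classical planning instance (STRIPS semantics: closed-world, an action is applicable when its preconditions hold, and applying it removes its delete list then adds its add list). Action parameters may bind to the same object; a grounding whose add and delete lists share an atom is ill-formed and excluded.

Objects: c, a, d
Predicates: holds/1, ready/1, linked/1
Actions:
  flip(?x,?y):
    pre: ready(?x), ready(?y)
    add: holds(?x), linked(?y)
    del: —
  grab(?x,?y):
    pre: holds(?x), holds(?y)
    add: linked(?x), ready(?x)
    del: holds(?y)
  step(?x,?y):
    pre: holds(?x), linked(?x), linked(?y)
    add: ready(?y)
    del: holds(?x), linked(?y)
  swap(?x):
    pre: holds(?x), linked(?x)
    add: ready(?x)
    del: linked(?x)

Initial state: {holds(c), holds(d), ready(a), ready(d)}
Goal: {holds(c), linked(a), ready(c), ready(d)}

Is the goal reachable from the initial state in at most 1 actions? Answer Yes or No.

1. flip(a,a)  →  {holds(a), holds(c), holds(d), linked(a), ready(a), ready(d)}
2. grab(c,a)  →  {holds(c), holds(d), linked(a), linked(c), ready(a), ready(c), ready(d)}
optimal plan length = 2; 2 > 1

No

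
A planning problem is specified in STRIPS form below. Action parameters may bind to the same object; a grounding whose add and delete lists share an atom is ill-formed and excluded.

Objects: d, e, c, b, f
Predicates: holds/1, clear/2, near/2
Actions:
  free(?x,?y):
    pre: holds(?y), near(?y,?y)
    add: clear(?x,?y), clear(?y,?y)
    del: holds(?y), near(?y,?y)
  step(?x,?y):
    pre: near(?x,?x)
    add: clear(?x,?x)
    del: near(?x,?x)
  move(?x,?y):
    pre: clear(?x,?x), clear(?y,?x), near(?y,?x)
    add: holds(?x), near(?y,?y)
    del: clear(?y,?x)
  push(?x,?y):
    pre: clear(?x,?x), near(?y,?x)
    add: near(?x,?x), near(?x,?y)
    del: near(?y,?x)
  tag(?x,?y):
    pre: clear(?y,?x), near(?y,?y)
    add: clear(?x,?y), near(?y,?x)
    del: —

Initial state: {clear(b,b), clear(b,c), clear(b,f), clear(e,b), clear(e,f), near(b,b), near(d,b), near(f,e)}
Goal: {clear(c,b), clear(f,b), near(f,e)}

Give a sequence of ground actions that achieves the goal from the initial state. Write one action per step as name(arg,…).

1. tag(c,b)  →  {clear(b,b), clear(b,c), clear(b,f), clear(c,b), clear(e,b), clear(e,f), near(b,b), near(b,c), near(d,b), near(f,e)}
2. tag(f,b)  →  {clear(b,b), clear(b,c), clear(b,f), clear(c,b), clear(e,b), clear(e,f), clear(f,b), near(b,b), near(b,c), near(b,f), near(d,b), near(f,e)}

tag(c,b); tag(f,b)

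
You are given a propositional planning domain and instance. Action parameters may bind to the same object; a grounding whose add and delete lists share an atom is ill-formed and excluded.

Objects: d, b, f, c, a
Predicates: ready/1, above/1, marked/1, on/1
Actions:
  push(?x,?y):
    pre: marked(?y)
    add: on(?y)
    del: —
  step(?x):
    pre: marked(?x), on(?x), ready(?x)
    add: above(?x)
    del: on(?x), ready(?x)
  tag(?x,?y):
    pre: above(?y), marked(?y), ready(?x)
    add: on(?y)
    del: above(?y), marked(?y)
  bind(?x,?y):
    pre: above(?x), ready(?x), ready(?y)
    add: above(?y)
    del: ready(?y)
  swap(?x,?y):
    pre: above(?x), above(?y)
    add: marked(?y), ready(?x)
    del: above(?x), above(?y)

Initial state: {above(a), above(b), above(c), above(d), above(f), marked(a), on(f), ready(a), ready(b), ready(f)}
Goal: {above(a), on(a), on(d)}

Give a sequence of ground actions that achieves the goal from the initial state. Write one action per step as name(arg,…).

push(d,a); swap(d,d); push(d,d)

1. push(d,a)  →  {above(a), above(b), above(c), above(d), above(f), marked(a), on(a), on(f), ready(a), ready(b), ready(f)}
2. swap(d,d)  →  {above(a), above(b), above(c), above(f), marked(a), marked(d), on(a), on(f), ready(a), ready(b), ready(d), ready(f)}
3. push(d,d)  →  {above(a), above(b), above(c), above(f), marked(a), marked(d), on(a), on(d), on(f), ready(a), ready(b), ready(d), ready(f)}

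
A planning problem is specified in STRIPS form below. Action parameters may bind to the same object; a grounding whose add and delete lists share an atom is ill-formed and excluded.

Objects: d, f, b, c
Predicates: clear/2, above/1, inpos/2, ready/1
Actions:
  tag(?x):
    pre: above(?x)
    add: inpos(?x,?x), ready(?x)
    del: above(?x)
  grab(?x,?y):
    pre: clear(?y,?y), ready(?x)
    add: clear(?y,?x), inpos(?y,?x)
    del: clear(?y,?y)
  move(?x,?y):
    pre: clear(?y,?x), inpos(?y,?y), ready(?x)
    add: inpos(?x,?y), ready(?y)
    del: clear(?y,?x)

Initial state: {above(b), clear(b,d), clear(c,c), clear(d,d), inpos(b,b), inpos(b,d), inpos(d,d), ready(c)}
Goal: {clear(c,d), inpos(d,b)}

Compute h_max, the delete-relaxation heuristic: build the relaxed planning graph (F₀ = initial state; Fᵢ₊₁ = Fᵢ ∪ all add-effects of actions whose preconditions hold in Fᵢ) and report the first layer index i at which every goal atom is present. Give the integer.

3

F0 = init (8 atoms)
F1 = F0 ∪ {clear(d,c), inpos(d,c), ready(b)}  (11 atoms)
F2 = F1 ∪ {clear(c,b), clear(d,b), inpos(c,b), inpos(c,d), inpos(d,b), ready(d)}  (17 atoms)
F3 = F2 ∪ {clear(c,d)}  (18 atoms)
goal ⊆ F3  ⇒  h_max = 3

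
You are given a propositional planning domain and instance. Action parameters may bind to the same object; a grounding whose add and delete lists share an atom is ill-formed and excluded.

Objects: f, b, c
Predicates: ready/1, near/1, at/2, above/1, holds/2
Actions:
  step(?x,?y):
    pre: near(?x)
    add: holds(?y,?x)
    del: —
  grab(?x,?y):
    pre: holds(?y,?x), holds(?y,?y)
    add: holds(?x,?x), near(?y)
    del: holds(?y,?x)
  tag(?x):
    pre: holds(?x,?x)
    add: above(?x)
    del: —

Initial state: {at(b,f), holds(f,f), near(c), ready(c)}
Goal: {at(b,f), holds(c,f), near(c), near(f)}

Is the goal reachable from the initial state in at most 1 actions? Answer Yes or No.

1. step(c,f)  →  {at(b,f), holds(f,c), holds(f,f), near(c), ready(c)}
2. grab(c,f)  →  {at(b,f), holds(c,c), holds(f,f), near(c), near(f), ready(c)}
3. step(f,c)  →  {at(b,f), holds(c,c), holds(c,f), holds(f,f), near(c), near(f), ready(c)}
optimal plan length = 3; 3 > 1

No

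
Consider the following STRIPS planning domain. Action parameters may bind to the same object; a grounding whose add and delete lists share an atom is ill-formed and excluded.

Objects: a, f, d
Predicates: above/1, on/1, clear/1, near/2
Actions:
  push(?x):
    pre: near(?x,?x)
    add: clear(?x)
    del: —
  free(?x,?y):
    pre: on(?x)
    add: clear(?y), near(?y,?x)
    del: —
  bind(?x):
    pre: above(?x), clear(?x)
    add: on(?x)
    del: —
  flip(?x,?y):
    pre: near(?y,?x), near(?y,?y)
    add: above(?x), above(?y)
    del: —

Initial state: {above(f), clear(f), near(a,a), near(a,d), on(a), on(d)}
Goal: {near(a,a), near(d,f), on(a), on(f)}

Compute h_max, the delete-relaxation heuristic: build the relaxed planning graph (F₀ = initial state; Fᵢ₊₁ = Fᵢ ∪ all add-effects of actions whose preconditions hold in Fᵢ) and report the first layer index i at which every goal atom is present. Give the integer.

2

F0 = init (6 atoms)
F1 = F0 ∪ {above(a), above(d), clear(a), clear(d), near(d,a), near(d,d), near(f,a), near(f,d), on(f)}  (15 atoms)
F2 = F1 ∪ {near(a,f), near(d,f), near(f,f)}  (18 atoms)
goal ⊆ F2  ⇒  h_max = 2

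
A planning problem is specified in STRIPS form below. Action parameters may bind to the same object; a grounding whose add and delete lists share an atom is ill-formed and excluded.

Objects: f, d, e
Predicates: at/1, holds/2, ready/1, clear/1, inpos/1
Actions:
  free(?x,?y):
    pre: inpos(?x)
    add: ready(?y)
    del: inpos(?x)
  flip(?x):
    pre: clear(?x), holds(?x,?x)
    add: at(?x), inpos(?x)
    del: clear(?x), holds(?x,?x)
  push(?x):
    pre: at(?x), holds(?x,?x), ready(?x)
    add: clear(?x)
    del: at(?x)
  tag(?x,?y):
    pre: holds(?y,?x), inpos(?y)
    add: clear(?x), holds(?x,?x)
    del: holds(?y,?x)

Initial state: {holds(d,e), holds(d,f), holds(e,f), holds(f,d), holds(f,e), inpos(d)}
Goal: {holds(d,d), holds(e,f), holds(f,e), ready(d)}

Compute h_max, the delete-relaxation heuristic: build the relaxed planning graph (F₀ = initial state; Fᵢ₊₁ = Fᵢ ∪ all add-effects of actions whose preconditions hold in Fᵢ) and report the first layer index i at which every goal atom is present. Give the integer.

F0 = init (6 atoms)
F1 = F0 ∪ {clear(e), clear(f), holds(e,e), holds(f,f), ready(d), ready(e), ready(f)}  (13 atoms)
F2 = F1 ∪ {at(e), at(f), inpos(e), inpos(f)}  (17 atoms)
F3 = F2 ∪ {clear(d), holds(d,d)}  (19 atoms)
goal ⊆ F3  ⇒  h_max = 3

3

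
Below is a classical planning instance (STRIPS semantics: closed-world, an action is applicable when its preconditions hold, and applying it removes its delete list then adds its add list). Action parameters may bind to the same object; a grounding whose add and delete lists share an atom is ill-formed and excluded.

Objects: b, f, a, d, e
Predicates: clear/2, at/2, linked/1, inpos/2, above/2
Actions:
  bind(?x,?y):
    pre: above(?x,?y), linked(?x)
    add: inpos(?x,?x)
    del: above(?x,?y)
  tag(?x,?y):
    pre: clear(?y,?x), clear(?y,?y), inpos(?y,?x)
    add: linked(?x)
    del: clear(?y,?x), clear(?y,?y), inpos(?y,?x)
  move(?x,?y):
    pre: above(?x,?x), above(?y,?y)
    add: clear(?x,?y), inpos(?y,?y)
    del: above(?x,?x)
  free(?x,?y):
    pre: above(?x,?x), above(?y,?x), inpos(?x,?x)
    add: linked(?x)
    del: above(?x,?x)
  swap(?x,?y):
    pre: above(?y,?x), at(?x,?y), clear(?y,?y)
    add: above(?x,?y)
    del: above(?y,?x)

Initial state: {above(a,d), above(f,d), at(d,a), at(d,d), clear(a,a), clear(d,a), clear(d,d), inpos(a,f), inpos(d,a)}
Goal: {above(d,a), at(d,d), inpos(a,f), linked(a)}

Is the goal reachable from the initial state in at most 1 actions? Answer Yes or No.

1. tag(a,d)  →  {above(a,d), above(f,d), at(d,a), at(d,d), clear(a,a), inpos(a,f), linked(a)}
2. swap(d,a)  →  {above(d,a), above(f,d), at(d,a), at(d,d), clear(a,a), inpos(a,f), linked(a)}
optimal plan length = 2; 2 > 1

No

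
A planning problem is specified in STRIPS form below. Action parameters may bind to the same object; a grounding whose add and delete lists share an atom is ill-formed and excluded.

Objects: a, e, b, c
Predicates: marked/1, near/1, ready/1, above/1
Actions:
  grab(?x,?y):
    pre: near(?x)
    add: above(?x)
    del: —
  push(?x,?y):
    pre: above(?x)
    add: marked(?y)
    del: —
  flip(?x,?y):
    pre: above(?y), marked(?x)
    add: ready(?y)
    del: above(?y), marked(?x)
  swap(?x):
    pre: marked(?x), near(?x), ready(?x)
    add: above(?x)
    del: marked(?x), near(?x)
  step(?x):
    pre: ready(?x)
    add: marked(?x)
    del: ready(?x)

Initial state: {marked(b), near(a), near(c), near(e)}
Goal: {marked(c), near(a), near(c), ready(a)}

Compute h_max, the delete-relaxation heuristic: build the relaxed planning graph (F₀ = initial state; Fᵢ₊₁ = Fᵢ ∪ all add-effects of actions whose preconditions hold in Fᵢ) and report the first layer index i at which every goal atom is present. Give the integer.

2

F0 = init (4 atoms)
F1 = F0 ∪ {above(a), above(c), above(e)}  (7 atoms)
F2 = F1 ∪ {marked(a), marked(c), marked(e), ready(a), ready(c), ready(e)}  (13 atoms)
goal ⊆ F2  ⇒  h_max = 2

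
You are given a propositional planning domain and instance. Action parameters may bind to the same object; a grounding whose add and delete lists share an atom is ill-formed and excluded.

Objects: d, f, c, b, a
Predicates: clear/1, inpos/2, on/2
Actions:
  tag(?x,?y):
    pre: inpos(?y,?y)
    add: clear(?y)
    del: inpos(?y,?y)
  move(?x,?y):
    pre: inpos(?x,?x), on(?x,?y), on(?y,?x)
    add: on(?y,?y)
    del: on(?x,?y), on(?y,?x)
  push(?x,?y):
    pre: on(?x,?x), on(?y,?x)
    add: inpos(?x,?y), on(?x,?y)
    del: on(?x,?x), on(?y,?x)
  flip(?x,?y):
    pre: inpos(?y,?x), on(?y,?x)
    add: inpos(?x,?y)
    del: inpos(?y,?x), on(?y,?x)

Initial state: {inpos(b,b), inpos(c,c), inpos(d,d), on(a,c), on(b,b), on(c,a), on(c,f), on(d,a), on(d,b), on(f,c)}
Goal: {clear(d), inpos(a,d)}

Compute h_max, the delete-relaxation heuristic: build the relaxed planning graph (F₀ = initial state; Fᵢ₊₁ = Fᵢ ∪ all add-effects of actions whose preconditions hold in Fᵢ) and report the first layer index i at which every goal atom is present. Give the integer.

F0 = init (10 atoms)
F1 = F0 ∪ {clear(b), clear(c), clear(d), inpos(b,d), on(a,a), on(b,d), on(f,f)}  (17 atoms)
F2 = F1 ∪ {inpos(a,c), inpos(a,d), inpos(d,b), inpos(f,c), on(a,d), on(d,d)}  (23 atoms)
goal ⊆ F2  ⇒  h_max = 2

2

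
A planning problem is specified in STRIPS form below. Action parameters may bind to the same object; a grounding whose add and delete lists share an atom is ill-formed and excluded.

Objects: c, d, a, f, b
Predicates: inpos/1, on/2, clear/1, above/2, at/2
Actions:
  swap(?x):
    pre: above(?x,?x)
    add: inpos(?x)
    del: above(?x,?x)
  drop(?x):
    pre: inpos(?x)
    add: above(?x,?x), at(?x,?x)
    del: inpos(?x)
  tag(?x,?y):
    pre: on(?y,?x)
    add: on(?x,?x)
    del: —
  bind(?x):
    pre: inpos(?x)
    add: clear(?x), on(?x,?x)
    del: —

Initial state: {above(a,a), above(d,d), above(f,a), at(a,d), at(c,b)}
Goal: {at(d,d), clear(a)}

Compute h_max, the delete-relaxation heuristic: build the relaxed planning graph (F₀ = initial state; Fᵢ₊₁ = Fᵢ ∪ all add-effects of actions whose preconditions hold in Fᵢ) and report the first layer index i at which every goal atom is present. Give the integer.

F0 = init (5 atoms)
F1 = F0 ∪ {inpos(a), inpos(d)}  (7 atoms)
F2 = F1 ∪ {at(a,a), at(d,d), clear(a), clear(d), on(a,a), on(d,d)}  (13 atoms)
goal ⊆ F2  ⇒  h_max = 2

2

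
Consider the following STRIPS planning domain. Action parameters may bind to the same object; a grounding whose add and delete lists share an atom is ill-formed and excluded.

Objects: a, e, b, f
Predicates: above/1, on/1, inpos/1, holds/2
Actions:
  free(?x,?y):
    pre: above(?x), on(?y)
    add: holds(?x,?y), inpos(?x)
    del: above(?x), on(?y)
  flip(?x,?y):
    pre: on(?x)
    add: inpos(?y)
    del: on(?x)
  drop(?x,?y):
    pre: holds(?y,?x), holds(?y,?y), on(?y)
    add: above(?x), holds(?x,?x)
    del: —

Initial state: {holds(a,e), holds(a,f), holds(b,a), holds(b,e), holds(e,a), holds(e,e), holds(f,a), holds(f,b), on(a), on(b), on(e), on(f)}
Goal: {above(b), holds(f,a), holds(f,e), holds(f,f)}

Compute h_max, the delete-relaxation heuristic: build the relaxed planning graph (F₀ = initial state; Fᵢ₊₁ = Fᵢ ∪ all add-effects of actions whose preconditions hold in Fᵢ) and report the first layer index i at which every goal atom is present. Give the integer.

3

F0 = init (12 atoms)
F1 = F0 ∪ {above(a), above(e), holds(a,a), inpos(a), inpos(b), inpos(e), inpos(f)}  (19 atoms)
F2 = F1 ∪ {above(f), holds(a,b), holds(e,b), holds(e,f), holds(f,f)}  (24 atoms)
F3 = F2 ∪ {above(b), holds(b,b), holds(f,e)}  (27 atoms)
goal ⊆ F3  ⇒  h_max = 3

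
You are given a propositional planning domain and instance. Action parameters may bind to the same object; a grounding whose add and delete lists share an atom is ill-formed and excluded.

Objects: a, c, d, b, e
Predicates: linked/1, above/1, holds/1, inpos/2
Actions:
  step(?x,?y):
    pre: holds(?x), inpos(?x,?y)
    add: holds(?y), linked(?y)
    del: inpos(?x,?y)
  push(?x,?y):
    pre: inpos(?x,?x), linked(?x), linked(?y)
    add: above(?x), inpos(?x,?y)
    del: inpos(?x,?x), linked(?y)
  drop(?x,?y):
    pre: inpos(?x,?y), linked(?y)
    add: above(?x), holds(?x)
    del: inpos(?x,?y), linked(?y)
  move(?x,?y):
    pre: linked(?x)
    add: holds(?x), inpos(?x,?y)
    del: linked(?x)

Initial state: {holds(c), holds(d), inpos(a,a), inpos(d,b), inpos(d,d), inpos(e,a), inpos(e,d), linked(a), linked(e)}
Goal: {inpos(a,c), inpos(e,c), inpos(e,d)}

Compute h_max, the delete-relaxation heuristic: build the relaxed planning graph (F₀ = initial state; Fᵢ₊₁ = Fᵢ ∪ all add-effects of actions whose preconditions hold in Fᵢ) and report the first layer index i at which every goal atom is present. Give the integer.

1

F0 = init (9 atoms)
F1 = F0 ∪ {above(a), above(e), holds(a), holds(b), holds(e), inpos(a,b), inpos(a,c), inpos(a,d), inpos(a,e), inpos(e,b), inpos(e,c), inpos(e,e), linked(b), linked(d)}  (23 atoms)
goal ⊆ F1  ⇒  h_max = 1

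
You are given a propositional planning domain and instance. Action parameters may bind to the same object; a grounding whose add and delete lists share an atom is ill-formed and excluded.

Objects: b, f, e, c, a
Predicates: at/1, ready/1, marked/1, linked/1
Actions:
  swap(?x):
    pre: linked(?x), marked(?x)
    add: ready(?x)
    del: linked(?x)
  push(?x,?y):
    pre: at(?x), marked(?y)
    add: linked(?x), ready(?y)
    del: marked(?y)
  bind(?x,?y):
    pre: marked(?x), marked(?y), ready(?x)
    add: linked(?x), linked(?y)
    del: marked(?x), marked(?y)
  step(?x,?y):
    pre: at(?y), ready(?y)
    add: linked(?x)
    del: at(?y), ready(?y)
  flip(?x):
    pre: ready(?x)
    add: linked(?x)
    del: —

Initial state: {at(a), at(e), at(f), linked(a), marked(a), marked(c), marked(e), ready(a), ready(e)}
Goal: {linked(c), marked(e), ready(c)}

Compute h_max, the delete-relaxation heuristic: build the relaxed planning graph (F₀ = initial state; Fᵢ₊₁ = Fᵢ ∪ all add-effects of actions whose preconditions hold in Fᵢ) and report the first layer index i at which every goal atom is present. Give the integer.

1

F0 = init (9 atoms)
F1 = F0 ∪ {linked(b), linked(c), linked(e), linked(f), ready(c)}  (14 atoms)
goal ⊆ F1  ⇒  h_max = 1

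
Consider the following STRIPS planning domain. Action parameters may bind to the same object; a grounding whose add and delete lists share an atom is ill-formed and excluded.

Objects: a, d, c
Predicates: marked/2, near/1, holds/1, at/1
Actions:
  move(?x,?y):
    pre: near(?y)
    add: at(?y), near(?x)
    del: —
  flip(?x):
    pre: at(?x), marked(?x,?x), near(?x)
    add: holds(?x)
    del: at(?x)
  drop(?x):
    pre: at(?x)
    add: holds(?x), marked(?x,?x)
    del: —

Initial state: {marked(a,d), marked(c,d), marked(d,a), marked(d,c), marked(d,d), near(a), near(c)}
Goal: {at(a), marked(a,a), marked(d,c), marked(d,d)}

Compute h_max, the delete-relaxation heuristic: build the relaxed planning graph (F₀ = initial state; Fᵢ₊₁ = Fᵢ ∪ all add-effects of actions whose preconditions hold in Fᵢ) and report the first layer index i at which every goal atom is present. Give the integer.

2

F0 = init (7 atoms)
F1 = F0 ∪ {at(a), at(c), near(d)}  (10 atoms)
F2 = F1 ∪ {at(d), holds(a), holds(c), marked(a,a), marked(c,c)}  (15 atoms)
goal ⊆ F2  ⇒  h_max = 2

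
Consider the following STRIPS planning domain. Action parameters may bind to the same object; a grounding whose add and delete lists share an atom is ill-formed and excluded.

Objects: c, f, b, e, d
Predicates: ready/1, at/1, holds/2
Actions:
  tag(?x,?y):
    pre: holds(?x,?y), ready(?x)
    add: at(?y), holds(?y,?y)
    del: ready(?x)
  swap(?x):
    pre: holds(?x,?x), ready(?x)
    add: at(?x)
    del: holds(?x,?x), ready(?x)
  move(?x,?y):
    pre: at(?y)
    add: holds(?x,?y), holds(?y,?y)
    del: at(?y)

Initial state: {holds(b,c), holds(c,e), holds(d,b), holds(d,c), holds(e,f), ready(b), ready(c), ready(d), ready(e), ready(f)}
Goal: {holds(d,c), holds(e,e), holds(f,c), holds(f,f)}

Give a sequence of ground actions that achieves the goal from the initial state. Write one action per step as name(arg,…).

1. tag(c,e)  →  {at(e), holds(b,c), holds(c,e), holds(d,b), holds(d,c), holds(e,e), holds(e,f), ready(b), ready(d), ready(e), ready(f)}
2. tag(b,c)  →  {at(c), at(e), holds(b,c), holds(c,c), holds(c,e), holds(d,b), holds(d,c), holds(e,e), holds(e,f), ready(d), ready(e), ready(f)}
3. tag(e,f)  →  {at(c), at(e), at(f), holds(b,c), holds(c,c), holds(c,e), holds(d,b), holds(d,c), holds(e,e), holds(e,f), holds(f,f), ready(d), ready(f)}
4. move(f,c)  →  {at(e), at(f), holds(b,c), holds(c,c), holds(c,e), holds(d,b), holds(d,c), holds(e,e), holds(e,f), holds(f,c), holds(f,f), ready(d), ready(f)}

tag(c,e); tag(b,c); tag(e,f); move(f,c)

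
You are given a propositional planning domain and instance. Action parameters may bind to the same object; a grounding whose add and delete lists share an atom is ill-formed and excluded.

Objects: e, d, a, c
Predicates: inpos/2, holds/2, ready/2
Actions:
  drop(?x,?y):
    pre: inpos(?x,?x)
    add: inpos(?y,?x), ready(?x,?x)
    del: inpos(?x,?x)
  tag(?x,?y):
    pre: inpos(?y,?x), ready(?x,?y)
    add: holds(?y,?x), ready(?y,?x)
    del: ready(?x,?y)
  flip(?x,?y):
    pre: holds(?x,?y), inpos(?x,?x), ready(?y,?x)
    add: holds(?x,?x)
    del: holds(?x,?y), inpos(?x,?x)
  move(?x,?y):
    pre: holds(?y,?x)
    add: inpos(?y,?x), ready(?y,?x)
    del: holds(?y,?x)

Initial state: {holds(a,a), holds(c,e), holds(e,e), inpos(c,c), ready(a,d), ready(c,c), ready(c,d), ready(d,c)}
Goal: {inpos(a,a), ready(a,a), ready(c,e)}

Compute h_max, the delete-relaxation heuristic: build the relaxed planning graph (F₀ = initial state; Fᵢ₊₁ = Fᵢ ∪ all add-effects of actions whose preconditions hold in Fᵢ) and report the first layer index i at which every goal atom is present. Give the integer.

1

F0 = init (8 atoms)
F1 = F0 ∪ {inpos(a,a), inpos(a,c), inpos(c,e), inpos(d,c), inpos(e,c), inpos(e,e), ready(a,a), ready(c,e), ready(e,e)}  (17 atoms)
goal ⊆ F1  ⇒  h_max = 1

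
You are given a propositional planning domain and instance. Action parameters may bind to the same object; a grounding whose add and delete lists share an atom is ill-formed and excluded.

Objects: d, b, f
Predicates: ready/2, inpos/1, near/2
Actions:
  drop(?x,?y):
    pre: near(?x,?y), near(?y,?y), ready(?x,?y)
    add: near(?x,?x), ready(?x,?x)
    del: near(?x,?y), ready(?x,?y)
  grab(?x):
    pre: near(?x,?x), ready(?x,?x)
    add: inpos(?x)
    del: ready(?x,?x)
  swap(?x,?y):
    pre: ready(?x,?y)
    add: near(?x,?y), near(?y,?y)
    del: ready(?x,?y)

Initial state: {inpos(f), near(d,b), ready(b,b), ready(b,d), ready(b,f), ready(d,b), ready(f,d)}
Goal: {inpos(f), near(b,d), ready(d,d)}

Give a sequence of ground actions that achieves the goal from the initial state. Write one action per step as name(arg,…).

swap(b,d); swap(b,b); drop(d,b)

1. swap(b,d)  →  {inpos(f), near(b,d), near(d,b), near(d,d), ready(b,b), ready(b,f), ready(d,b), ready(f,d)}
2. swap(b,b)  →  {inpos(f), near(b,b), near(b,d), near(d,b), near(d,d), ready(b,f), ready(d,b), ready(f,d)}
3. drop(d,b)  →  {inpos(f), near(b,b), near(b,d), near(d,d), ready(b,f), ready(d,d), ready(f,d)}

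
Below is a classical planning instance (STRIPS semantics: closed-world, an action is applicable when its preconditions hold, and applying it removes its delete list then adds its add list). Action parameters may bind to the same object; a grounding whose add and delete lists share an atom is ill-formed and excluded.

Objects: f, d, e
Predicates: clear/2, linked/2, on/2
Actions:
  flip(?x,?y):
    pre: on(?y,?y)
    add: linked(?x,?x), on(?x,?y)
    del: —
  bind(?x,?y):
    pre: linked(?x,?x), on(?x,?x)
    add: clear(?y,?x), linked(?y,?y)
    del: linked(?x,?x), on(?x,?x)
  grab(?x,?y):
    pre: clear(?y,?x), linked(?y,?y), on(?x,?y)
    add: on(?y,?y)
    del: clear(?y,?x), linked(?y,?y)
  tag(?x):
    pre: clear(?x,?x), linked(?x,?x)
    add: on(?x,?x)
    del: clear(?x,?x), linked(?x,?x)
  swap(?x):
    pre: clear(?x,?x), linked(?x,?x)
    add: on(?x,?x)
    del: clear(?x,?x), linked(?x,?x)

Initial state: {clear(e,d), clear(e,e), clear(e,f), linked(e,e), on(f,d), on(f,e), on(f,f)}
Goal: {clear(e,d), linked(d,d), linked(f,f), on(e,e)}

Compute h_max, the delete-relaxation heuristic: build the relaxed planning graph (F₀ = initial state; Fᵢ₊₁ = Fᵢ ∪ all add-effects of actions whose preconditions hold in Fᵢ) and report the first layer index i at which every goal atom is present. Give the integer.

1

F0 = init (7 atoms)
F1 = F0 ∪ {linked(d,d), linked(f,f), on(d,f), on(e,e), on(e,f)}  (12 atoms)
goal ⊆ F1  ⇒  h_max = 1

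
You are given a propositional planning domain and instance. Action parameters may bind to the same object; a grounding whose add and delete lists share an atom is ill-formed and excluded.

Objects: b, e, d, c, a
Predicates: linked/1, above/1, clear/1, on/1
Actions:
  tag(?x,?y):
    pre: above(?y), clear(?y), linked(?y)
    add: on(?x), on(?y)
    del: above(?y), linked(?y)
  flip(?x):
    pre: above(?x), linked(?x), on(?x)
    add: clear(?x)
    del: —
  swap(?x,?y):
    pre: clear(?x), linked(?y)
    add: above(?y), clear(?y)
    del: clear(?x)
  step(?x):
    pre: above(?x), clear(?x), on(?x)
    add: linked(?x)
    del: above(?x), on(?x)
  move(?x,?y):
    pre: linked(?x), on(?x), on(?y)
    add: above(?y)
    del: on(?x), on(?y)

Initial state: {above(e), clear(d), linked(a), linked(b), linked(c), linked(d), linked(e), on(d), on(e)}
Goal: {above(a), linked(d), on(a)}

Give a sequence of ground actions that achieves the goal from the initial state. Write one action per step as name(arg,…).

1. flip(e)  →  {above(e), clear(d), clear(e), linked(a), linked(b), linked(c), linked(d), linked(e), on(d), on(e)}
2. tag(a,e)  →  {clear(d), clear(e), linked(a), linked(b), linked(c), linked(d), on(a), on(d), on(e)}
3. swap(e,a)  →  {above(a), clear(a), clear(d), linked(a), linked(b), linked(c), linked(d), on(a), on(d), on(e)}

flip(e); tag(a,e); swap(e,a)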